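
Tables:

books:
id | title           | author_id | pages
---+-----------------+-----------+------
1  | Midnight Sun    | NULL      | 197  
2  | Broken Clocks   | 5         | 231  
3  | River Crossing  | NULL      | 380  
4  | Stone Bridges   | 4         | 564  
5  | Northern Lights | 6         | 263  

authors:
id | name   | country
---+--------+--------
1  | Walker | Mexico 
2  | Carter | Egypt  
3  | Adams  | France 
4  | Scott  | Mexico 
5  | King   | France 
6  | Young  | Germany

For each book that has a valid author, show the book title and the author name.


INNER JOIN keeps only books rows whose author_id matches an id in authors. Walk through each book:
  - book 1 (Midnight Sun): author_id=NULL, no match -> dropped
  - book 2 (Broken Clocks): author_id=5 -> matches King
  - book 3 (River Crossing): author_id=NULL, no match -> dropped
  - book 4 (Stone Bridges): author_id=4 -> matches Scott
  - book 5 (Northern Lights): author_id=6 -> matches Young
So 2 of 5 rows are dropped.

SQL:
SELECT a.title, b.name AS author
FROM books a
INNER JOIN authors b ON a.author_id = b.id

Result:
title           | author
----------------+-------
Broken Clocks   | King  
Stone Bridges   | Scott 
Northern Lights | Young 


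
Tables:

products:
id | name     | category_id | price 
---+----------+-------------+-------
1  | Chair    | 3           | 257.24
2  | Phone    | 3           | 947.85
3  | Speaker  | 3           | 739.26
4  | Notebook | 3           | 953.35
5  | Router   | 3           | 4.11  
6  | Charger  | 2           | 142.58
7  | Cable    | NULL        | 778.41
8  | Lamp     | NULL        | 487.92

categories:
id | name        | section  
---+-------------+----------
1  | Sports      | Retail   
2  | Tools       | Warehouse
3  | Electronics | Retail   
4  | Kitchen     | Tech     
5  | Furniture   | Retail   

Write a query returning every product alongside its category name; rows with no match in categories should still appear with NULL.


LEFT JOIN keeps every row from products (the left table); where category_id has no match in categories, the category columns become NULL. Walk through each product:
  - product 1 (Chair): category_id=3 -> matches Electronics
  - product 2 (Phone): category_id=3 -> matches Electronics
  - product 3 (Speaker): category_id=3 -> matches Electronics
  - product 4 (Notebook): category_id=3 -> matches Electronics
  - product 5 (Router): category_id=3 -> matches Electronics
  - product 6 (Charger): category_id=2 -> matches Tools
  - product 7 (Cable): category_id=NULL, no match -> kept with NULL
  - product 8 (Lamp): category_id=NULL, no match -> kept with NULL
All 8 rows appear; 2 have NULL category.

SQL:
SELECT a.name, b.name AS category
FROM products a
LEFT JOIN categories b ON a.category_id = b.id

Result:
name     | category   
---------+------------
Chair    | Electronics
Phone    | Electronics
Speaker  | Electronics
Notebook | Electronics
Router   | Electronics
Charger  | Tools      
Cable    | NULL       
Lamp     | NULL       


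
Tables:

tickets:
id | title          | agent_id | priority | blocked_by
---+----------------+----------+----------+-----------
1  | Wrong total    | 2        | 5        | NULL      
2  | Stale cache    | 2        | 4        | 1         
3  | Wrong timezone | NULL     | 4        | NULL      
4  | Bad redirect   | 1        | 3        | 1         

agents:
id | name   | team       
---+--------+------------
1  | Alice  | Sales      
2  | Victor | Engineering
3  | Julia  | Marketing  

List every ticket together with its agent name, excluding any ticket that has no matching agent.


INNER JOIN keeps only tickets rows whose agent_id matches an id in agents. Walk through each ticket:
  - ticket 1 (Wrong total): agent_id=2 -> matches Victor
  - ticket 2 (Stale cache): agent_id=2 -> matches Victor
  - ticket 3 (Wrong timezone): agent_id=NULL, no match -> dropped
  - ticket 4 (Bad redirect): agent_id=1 -> matches Alice
So 1 of 4 rows is dropped.

SQL:
SELECT a.title, b.name AS agent
FROM tickets a
INNER JOIN agents b ON a.agent_id = b.id

Result:
title        | agent 
-------------+-------
Wrong total  | Victor
Stale cache  | Victor
Bad redirect | Alice 


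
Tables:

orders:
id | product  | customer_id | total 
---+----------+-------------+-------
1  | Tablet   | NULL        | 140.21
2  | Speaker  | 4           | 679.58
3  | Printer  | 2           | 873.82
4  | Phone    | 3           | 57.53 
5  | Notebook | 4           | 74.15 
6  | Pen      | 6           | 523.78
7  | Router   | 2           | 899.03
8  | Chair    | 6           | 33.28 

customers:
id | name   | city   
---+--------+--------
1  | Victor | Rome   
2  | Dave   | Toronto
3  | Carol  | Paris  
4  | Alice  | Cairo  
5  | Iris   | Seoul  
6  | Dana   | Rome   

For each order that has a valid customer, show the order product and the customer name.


INNER JOIN keeps only orders rows whose customer_id matches an id in customers. Walk through each order:
  - order 1 (Tablet): customer_id=NULL, no match -> dropped
  - order 2 (Speaker): customer_id=4 -> matches Alice
  - order 3 (Printer): customer_id=2 -> matches Dave
  - order 4 (Phone): customer_id=3 -> matches Carol
  - order 5 (Notebook): customer_id=4 -> matches Alice
  - order 6 (Pen): customer_id=6 -> matches Dana
  - order 7 (Router): customer_id=2 -> matches Dave
  - order 8 (Chair): customer_id=6 -> matches Dana
So 1 of 8 rows is dropped.

SQL:
SELECT a.product, b.name AS customer
FROM orders a
INNER JOIN customers b ON a.customer_id = b.id

Result:
product  | customer
---------+---------
Speaker  | Alice   
Printer  | Dave    
Phone    | Carol   
Notebook | Alice   
Pen      | Dana    
Router   | Dave    
Chair    | Dana    


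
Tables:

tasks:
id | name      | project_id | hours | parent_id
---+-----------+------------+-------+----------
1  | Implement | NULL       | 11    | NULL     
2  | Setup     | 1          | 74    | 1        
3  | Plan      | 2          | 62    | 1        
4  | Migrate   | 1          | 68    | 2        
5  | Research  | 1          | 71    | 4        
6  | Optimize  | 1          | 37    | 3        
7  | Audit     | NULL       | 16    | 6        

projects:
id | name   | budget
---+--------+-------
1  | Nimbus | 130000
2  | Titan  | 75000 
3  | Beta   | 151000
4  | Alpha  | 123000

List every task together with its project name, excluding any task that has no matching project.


INNER JOIN keeps only tasks rows whose project_id matches an id in projects. Walk through each task:
  - task 1 (Implement): project_id=NULL, no match -> dropped
  - task 2 (Setup): project_id=1 -> matches Nimbus
  - task 3 (Plan): project_id=2 -> matches Titan
  - task 4 (Migrate): project_id=1 -> matches Nimbus
  - task 5 (Research): project_id=1 -> matches Nimbus
  - task 6 (Optimize): project_id=1 -> matches Nimbus
  - task 7 (Audit): project_id=NULL, no match -> dropped
So 2 of 7 rows are dropped.

SQL:
SELECT a.name, b.name AS project
FROM tasks a
INNER JOIN projects b ON a.project_id = b.id

Result:
name     | project
---------+--------
Setup    | Nimbus 
Plan     | Titan  
Migrate  | Nimbus 
Research | Nimbus 
Optimize | Nimbus 


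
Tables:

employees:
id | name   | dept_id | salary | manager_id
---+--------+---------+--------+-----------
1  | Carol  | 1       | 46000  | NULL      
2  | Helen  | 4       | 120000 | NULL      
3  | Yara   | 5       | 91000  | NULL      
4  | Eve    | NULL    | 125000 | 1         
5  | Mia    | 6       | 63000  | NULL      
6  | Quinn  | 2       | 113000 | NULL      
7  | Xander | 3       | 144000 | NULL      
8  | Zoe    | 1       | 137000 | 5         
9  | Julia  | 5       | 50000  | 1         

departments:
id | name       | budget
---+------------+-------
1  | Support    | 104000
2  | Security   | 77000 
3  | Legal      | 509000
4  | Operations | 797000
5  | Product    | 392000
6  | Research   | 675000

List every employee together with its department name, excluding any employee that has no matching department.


INNER JOIN keeps only employees rows whose dept_id matches an id in departments. Walk through each employee:
  - employee 1 (Carol): dept_id=1 -> matches Support
  - employee 2 (Helen): dept_id=4 -> matches Operations
  - employee 3 (Yara): dept_id=5 -> matches Product
  - employee 4 (Eve): dept_id=NULL, no match -> dropped
  - employee 5 (Mia): dept_id=6 -> matches Research
  - employee 6 (Quinn): dept_id=2 -> matches Security
  - employee 7 (Xander): dept_id=3 -> matches Legal
  - employee 8 (Zoe): dept_id=1 -> matches Support
  - employee 9 (Julia): dept_id=5 -> matches Product
So 1 of 9 rows is dropped.

SQL:
SELECT a.name, b.name AS department
FROM employees a
INNER JOIN departments b ON a.dept_id = b.id

Result:
name   | department
-------+-----------
Carol  | Support   
Helen  | Operations
Yara   | Product   
Mia    | Research  
Quinn  | Security  
Xander | Legal     
Zoe    | Support   
Julia  | Product   


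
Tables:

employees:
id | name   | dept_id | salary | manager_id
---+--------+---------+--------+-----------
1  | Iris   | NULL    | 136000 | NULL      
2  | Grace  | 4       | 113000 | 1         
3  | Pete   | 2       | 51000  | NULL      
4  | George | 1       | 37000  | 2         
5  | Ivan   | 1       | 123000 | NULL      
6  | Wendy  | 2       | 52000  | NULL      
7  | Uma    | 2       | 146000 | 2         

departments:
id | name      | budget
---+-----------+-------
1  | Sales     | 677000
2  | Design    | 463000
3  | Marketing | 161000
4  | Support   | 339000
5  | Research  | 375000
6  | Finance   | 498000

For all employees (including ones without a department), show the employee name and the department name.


LEFT JOIN keeps every row from employees (the left table); where dept_id has no match in departments, the department columns become NULL. Walk through each employee:
  - employee 1 (Iris): dept_id=NULL, no match -> kept with NULL
  - employee 2 (Grace): dept_id=4 -> matches Support
  - employee 3 (Pete): dept_id=2 -> matches Design
  - employee 4 (George): dept_id=1 -> matches Sales
  - employee 5 (Ivan): dept_id=1 -> matches Sales
  - employee 6 (Wendy): dept_id=2 -> matches Design
  - employee 7 (Uma): dept_id=2 -> matches Design
All 7 rows appear; 1 has NULL department.

SQL:
SELECT a.name, b.name AS department
FROM employees a
LEFT JOIN departments b ON a.dept_id = b.id

Result:
name   | department
-------+-----------
Iris   | NULL      
Grace  | Support   
Pete   | Design    
George | Sales     
Ivan   | Sales     
Wendy  | Design    
Uma    | Design    


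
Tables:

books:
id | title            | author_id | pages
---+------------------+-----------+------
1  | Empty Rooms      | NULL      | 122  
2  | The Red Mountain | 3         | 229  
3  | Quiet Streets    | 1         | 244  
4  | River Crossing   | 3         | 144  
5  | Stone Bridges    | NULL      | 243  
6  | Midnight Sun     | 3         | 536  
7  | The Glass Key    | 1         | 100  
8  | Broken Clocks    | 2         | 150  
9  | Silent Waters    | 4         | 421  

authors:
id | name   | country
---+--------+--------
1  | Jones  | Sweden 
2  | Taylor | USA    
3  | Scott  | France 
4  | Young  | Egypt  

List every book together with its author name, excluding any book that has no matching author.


INNER JOIN keeps only books rows whose author_id matches an id in authors. Walk through each book:
  - book 1 (Empty Rooms): author_id=NULL, no match -> dropped
  - book 2 (The Red Mountain): author_id=3 -> matches Scott
  - book 3 (Quiet Streets): author_id=1 -> matches Jones
  - book 4 (River Crossing): author_id=3 -> matches Scott
  - book 5 (Stone Bridges): author_id=NULL, no match -> dropped
  - book 6 (Midnight Sun): author_id=3 -> matches Scott
  - book 7 (The Glass Key): author_id=1 -> matches Jones
  - book 8 (Broken Clocks): author_id=2 -> matches Taylor
  - book 9 (Silent Waters): author_id=4 -> matches Young
So 2 of 9 rows are dropped.

SQL:
SELECT a.title, b.name AS author
FROM books a
INNER JOIN authors b ON a.author_id = b.id

Result:
title            | author
-----------------+-------
The Red Mountain | Scott 
Quiet Streets    | Jones 
River Crossing   | Scott 
Midnight Sun     | Scott 
The Glass Key    | Jones 
Broken Clocks    | Taylor
Silent Waters    | Young 


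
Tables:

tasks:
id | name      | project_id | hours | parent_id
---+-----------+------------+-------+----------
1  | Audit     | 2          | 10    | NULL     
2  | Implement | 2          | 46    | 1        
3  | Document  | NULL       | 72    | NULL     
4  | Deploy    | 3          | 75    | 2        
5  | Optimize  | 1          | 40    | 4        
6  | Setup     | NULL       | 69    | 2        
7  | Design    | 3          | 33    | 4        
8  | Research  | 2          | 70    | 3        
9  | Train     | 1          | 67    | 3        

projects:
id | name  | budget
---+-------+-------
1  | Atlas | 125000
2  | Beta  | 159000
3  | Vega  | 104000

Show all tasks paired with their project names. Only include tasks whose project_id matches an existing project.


INNER JOIN keeps only tasks rows whose project_id matches an id in projects. Walk through each task:
  - task 1 (Audit): project_id=2 -> matches Beta
  - task 2 (Implement): project_id=2 -> matches Beta
  - task 3 (Document): project_id=NULL, no match -> dropped
  - task 4 (Deploy): project_id=3 -> matches Vega
  - task 5 (Optimize): project_id=1 -> matches Atlas
  - task 6 (Setup): project_id=NULL, no match -> dropped
  - task 7 (Design): project_id=3 -> matches Vega
  - task 8 (Research): project_id=2 -> matches Beta
  - task 9 (Train): project_id=1 -> matches Atlas
So 2 of 9 rows are dropped.

SQL:
SELECT a.name, b.name AS project
FROM tasks a
INNER JOIN projects b ON a.project_id = b.id

Result:
name      | project
----------+--------
Audit     | Beta   
Implement | Beta   
Deploy    | Vega   
Optimize  | Atlas  
Design    | Vega   
Research  | Beta   
Train     | Atlas  


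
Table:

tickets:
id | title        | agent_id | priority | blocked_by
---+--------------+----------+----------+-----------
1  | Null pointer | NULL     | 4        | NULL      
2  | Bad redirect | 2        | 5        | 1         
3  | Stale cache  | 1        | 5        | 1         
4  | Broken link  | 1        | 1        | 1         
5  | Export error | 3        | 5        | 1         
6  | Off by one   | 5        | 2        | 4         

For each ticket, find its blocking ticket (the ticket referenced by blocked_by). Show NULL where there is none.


This is a self-join: tickets is joined to a second copy of itself, matching each row's blocked_by to another row's id. Use LEFT JOIN so rows with blocked_by=NULL are kept.
  - ticket 1 (Null pointer): blocked_by=NULL -> NULL
  - ticket 2 (Bad redirect): blocked_by=1 -> Null pointer
  - ticket 3 (Stale cache): blocked_by=1 -> Null pointer
  - ticket 4 (Broken link): blocked_by=1 -> Null pointer
  - ticket 5 (Export error): blocked_by=1 -> Null pointer
  - ticket 6 (Off by one): blocked_by=4 -> Broken link

SQL:
SELECT a.title AS item, b.title AS blocked_by
FROM tickets a
LEFT JOIN tickets b ON a.blocked_by = b.id

Result:
item         | blocked_by  
-------------+-------------
Null pointer | NULL        
Bad redirect | Null pointer
Stale cache  | Null pointer
Broken link  | Null pointer
Export error | Null pointer
Off by one   | Broken link 


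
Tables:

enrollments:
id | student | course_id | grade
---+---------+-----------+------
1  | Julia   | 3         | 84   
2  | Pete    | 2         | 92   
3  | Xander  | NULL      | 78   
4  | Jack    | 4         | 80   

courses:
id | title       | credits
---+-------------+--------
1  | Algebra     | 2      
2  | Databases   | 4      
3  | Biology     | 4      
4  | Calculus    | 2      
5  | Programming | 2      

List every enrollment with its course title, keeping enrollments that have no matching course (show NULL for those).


LEFT JOIN keeps every row from enrollments (the left table); where course_id has no match in courses, the course columns become NULL. Walk through each enrollment:
  - enrollment 1 (Julia): course_id=3 -> matches Biology
  - enrollment 2 (Pete): course_id=2 -> matches Databases
  - enrollment 3 (Xander): course_id=NULL, no match -> kept with NULL
  - enrollment 4 (Jack): course_id=4 -> matches Calculus
All 4 rows appear; 1 has NULL course.

SQL:
SELECT a.student, b.title AS course
FROM enrollments a
LEFT JOIN courses b ON a.course_id = b.id

Result:
student | course   
--------+----------
Julia   | Biology  
Pete    | Databases
Xander  | NULL     
Jack    | Calculus 


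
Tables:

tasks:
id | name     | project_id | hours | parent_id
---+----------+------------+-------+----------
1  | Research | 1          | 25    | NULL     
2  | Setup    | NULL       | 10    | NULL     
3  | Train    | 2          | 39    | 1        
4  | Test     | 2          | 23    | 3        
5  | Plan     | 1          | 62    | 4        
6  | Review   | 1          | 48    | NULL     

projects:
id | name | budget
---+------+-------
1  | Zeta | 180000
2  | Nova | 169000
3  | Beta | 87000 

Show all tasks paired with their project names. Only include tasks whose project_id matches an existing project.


INNER JOIN keeps only tasks rows whose project_id matches an id in projects. Walk through each task:
  - task 1 (Research): project_id=1 -> matches Zeta
  - task 2 (Setup): project_id=NULL, no match -> dropped
  - task 3 (Train): project_id=2 -> matches Nova
  - task 4 (Test): project_id=2 -> matches Nova
  - task 5 (Plan): project_id=1 -> matches Zeta
  - task 6 (Review): project_id=1 -> matches Zeta
So 1 of 6 rows is dropped.

SQL:
SELECT a.name, b.name AS project
FROM tasks a
INNER JOIN projects b ON a.project_id = b.id

Result:
name     | project
---------+--------
Research | Zeta   
Train    | Nova   
Test     | Nova   
Plan     | Zeta   
Review   | Zeta   


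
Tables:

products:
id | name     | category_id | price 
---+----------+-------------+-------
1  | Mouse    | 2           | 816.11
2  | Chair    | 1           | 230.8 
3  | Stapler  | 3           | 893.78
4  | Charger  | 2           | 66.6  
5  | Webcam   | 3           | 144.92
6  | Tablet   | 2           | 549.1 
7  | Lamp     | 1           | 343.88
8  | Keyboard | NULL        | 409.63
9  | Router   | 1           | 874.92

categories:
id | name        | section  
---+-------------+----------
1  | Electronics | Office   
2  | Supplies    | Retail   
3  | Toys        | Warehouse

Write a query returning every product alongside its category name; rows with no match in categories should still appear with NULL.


LEFT JOIN keeps every row from products (the left table); where category_id has no match in categories, the category columns become NULL. Walk through each product:
  - product 1 (Mouse): category_id=2 -> matches Supplies
  - product 2 (Chair): category_id=1 -> matches Electronics
  - product 3 (Stapler): category_id=3 -> matches Toys
  - product 4 (Charger): category_id=2 -> matches Supplies
  - product 5 (Webcam): category_id=3 -> matches Toys
  - product 6 (Tablet): category_id=2 -> matches Supplies
  - product 7 (Lamp): category_id=1 -> matches Electronics
  - product 8 (Keyboard): category_id=NULL, no match -> kept with NULL
  - product 9 (Router): category_id=1 -> matches Electronics
All 9 rows appear; 1 has NULL category.

SQL:
SELECT a.name, b.name AS category
FROM products a
LEFT JOIN categories b ON a.category_id = b.id

Result:
name     | category   
---------+------------
Mouse    | Supplies   
Chair    | Electronics
Stapler  | Toys       
Charger  | Supplies   
Webcam   | Toys       
Tablet   | Supplies   
Lamp     | Electronics
Keyboard | NULL       
Router   | Electronics


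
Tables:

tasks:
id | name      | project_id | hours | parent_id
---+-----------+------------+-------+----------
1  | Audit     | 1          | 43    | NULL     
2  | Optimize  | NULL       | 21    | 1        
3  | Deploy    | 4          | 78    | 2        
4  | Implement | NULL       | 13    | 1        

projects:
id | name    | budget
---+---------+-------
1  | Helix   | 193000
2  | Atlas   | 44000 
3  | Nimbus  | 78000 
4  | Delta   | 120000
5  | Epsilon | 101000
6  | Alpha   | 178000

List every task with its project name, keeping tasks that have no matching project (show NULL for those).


LEFT JOIN keeps every row from tasks (the left table); where project_id has no match in projects, the project columns become NULL. Walk through each task:
  - task 1 (Audit): project_id=1 -> matches Helix
  - task 2 (Optimize): project_id=NULL, no match -> kept with NULL
  - task 3 (Deploy): project_id=4 -> matches Delta
  - task 4 (Implement): project_id=NULL, no match -> kept with NULL
All 4 rows appear; 2 have NULL project.

SQL:
SELECT a.name, b.name AS project
FROM tasks a
LEFT JOIN projects b ON a.project_id = b.id

Result:
name      | project
----------+--------
Audit     | Helix  
Optimize  | NULL   
Deploy    | Delta  
Implement | NULL   


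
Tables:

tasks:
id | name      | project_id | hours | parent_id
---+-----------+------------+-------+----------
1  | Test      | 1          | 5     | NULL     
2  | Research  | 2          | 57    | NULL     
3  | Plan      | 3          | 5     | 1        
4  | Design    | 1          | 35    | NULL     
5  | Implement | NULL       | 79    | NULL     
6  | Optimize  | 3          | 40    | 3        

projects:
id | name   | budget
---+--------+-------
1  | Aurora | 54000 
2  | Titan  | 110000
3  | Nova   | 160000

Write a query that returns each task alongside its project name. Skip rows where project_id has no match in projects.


INNER JOIN keeps only tasks rows whose project_id matches an id in projects. Walk through each task:
  - task 1 (Test): project_id=1 -> matches Aurora
  - task 2 (Research): project_id=2 -> matches Titan
  - task 3 (Plan): project_id=3 -> matches Nova
  - task 4 (Design): project_id=1 -> matches Aurora
  - task 5 (Implement): project_id=NULL, no match -> dropped
  - task 6 (Optimize): project_id=3 -> matches Nova
So 1 of 6 rows is dropped.

SQL:
SELECT a.name, b.name AS project
FROM tasks a
INNER JOIN projects b ON a.project_id = b.id

Result:
name     | project
---------+--------
Test     | Aurora 
Research | Titan  
Plan     | Nova   
Design   | Aurora 
Optimize | Nova   


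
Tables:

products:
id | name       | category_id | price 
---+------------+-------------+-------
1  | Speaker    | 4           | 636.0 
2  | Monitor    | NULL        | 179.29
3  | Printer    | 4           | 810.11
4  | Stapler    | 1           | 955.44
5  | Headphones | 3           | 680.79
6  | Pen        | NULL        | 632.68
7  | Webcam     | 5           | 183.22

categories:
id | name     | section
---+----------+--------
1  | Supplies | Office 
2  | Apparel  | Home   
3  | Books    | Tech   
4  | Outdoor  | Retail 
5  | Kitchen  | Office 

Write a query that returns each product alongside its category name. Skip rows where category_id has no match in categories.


INNER JOIN keeps only products rows whose category_id matches an id in categories. Walk through each product:
  - product 1 (Speaker): category_id=4 -> matches Outdoor
  - product 2 (Monitor): category_id=NULL, no match -> dropped
  - product 3 (Printer): category_id=4 -> matches Outdoor
  - product 4 (Stapler): category_id=1 -> matches Supplies
  - product 5 (Headphones): category_id=3 -> matches Books
  - product 6 (Pen): category_id=NULL, no match -> dropped
  - product 7 (Webcam): category_id=5 -> matches Kitchen
So 2 of 7 rows are dropped.

SQL:
SELECT a.name, b.name AS category
FROM products a
INNER JOIN categories b ON a.category_id = b.id

Result:
name       | category
-----------+---------
Speaker    | Outdoor 
Printer    | Outdoor 
Stapler    | Supplies
Headphones | Books   
Webcam     | Kitchen 


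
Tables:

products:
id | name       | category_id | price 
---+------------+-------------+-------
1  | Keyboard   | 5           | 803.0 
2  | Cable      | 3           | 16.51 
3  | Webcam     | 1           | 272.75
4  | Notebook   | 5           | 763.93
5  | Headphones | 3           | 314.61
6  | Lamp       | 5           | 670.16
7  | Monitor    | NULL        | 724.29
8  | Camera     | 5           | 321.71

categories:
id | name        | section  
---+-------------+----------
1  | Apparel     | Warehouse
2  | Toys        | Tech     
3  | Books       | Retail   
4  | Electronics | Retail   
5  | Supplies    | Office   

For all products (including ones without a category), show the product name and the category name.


LEFT JOIN keeps every row from products (the left table); where category_id has no match in categories, the category columns become NULL. Walk through each product:
  - product 1 (Keyboard): category_id=5 -> matches Supplies
  - product 2 (Cable): category_id=3 -> matches Books
  - product 3 (Webcam): category_id=1 -> matches Apparel
  - product 4 (Notebook): category_id=5 -> matches Supplies
  - product 5 (Headphones): category_id=3 -> matches Books
  - product 6 (Lamp): category_id=5 -> matches Supplies
  - product 7 (Monitor): category_id=NULL, no match -> kept with NULL
  - product 8 (Camera): category_id=5 -> matches Supplies
All 8 rows appear; 1 has NULL category.

SQL:
SELECT a.name, b.name AS category
FROM products a
LEFT JOIN categories b ON a.category_id = b.id

Result:
name       | category
-----------+---------
Keyboard   | Supplies
Cable      | Books   
Webcam     | Apparel 
Notebook   | Supplies
Headphones | Books   
Lamp       | Supplies
Monitor    | NULL    
Camera     | Supplies


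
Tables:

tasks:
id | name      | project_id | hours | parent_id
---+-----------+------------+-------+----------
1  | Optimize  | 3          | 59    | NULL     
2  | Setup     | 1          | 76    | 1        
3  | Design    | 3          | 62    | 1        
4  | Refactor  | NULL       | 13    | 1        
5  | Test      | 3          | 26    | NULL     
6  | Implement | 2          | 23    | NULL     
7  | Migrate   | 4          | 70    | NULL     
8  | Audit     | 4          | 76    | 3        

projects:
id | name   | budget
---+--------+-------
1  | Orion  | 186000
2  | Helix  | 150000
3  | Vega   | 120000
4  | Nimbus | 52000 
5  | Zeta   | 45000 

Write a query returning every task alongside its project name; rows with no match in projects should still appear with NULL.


LEFT JOIN keeps every row from tasks (the left table); where project_id has no match in projects, the project columns become NULL. Walk through each task:
  - task 1 (Optimize): project_id=3 -> matches Vega
  - task 2 (Setup): project_id=1 -> matches Orion
  - task 3 (Design): project_id=3 -> matches Vega
  - task 4 (Refactor): project_id=NULL, no match -> kept with NULL
  - task 5 (Test): project_id=3 -> matches Vega
  - task 6 (Implement): project_id=2 -> matches Helix
  - task 7 (Migrate): project_id=4 -> matches Nimbus
  - task 8 (Audit): project_id=4 -> matches Nimbus
All 8 rows appear; 1 has NULL project.

SQL:
SELECT a.name, b.name AS project
FROM tasks a
LEFT JOIN projects b ON a.project_id = b.id

Result:
name      | project
----------+--------
Optimize  | Vega   
Setup     | Orion  
Design    | Vega   
Refactor  | NULL   
Test      | Vega   
Implement | Helix  
Migrate   | Nimbus 
Audit     | Nimbus 


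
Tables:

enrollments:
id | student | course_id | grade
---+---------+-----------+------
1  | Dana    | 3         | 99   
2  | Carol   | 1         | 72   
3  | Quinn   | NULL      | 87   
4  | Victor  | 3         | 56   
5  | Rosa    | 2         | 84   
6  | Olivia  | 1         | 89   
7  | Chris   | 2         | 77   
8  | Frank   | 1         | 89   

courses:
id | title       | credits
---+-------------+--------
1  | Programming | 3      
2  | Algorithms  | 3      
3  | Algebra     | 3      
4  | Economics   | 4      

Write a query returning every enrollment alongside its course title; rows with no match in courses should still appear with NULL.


LEFT JOIN keeps every row from enrollments (the left table); where course_id has no match in courses, the course columns become NULL. Walk through each enrollment:
  - enrollment 1 (Dana): course_id=3 -> matches Algebra
  - enrollment 2 (Carol): course_id=1 -> matches Programming
  - enrollment 3 (Quinn): course_id=NULL, no match -> kept with NULL
  - enrollment 4 (Victor): course_id=3 -> matches Algebra
  - enrollment 5 (Rosa): course_id=2 -> matches Algorithms
  - enrollment 6 (Olivia): course_id=1 -> matches Programming
  - enrollment 7 (Chris): course_id=2 -> matches Algorithms
  - enrollment 8 (Frank): course_id=1 -> matches Programming
All 8 rows appear; 1 has NULL course.

SQL:
SELECT a.student, b.title AS course
FROM enrollments a
LEFT JOIN courses b ON a.course_id = b.id

Result:
student | course     
--------+------------
Dana    | Algebra    
Carol   | Programming
Quinn   | NULL       
Victor  | Algebra    
Rosa    | Algorithms 
Olivia  | Programming
Chris   | Algorithms 
Frank   | Programming


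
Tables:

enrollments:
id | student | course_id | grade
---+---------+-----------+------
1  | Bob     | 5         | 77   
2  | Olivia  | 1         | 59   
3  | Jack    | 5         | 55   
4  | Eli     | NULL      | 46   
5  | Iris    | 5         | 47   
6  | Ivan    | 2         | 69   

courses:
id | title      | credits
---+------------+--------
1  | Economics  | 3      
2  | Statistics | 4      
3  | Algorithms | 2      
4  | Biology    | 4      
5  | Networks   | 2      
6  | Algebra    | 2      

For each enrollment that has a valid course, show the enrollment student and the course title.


INNER JOIN keeps only enrollments rows whose course_id matches an id in courses. Walk through each enrollment:
  - enrollment 1 (Bob): course_id=5 -> matches Networks
  - enrollment 2 (Olivia): course_id=1 -> matches Economics
  - enrollment 3 (Jack): course_id=5 -> matches Networks
  - enrollment 4 (Eli): course_id=NULL, no match -> dropped
  - enrollment 5 (Iris): course_id=5 -> matches Networks
  - enrollment 6 (Ivan): course_id=2 -> matches Statistics
So 1 of 6 rows is dropped.

SQL:
SELECT a.student, b.title AS course
FROM enrollments a
INNER JOIN courses b ON a.course_id = b.id

Result:
student | course    
--------+-----------
Bob     | Networks  
Olivia  | Economics 
Jack    | Networks  
Iris    | Networks  
Ivan    | Statistics


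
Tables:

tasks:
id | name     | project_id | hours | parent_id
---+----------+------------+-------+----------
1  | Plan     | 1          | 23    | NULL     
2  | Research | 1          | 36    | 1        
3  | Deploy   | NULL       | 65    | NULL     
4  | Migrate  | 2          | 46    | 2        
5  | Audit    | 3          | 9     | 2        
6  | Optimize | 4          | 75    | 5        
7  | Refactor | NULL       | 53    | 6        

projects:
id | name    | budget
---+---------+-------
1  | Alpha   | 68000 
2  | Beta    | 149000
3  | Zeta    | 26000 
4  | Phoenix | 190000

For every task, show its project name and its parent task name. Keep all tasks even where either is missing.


Two LEFT JOINs from the same base table tasks: one to projects via project_id, one to tasks itself via parent_id. Both are LEFT so every task is preserved.
Match against projects:
  - task 1 (Plan): project_id=1 -> matches Alpha
  - task 2 (Research): project_id=1 -> matches Alpha
  - task 3 (Deploy): project_id=NULL, no match -> kept with NULL
  - task 4 (Migrate): project_id=2 -> matches Beta
  - task 5 (Audit): project_id=3 -> matches Zeta
  - task 6 (Optimize): project_id=4 -> matches Phoenix
  - task 7 (Refactor): project_id=NULL, no match -> kept with NULL
Match against tasks (self):
  - task 1 (Plan): parent_id=NULL -> NULL
  - task 2 (Research): parent_id=1 -> Plan
  - task 3 (Deploy): parent_id=NULL -> NULL
  - task 4 (Migrate): parent_id=2 -> Research
  - task 5 (Audit): parent_id=2 -> Research
  - task 6 (Optimize): parent_id=5 -> Audit
  - task 7 (Refactor): parent_id=6 -> Optimize

SQL:
SELECT a.name, b.name AS project, c.name AS parent
FROM tasks a
LEFT JOIN projects b ON a.project_id = b.id
LEFT JOIN tasks c ON a.parent_id = c.id

Result:
name     | project | parent  
---------+---------+---------
Plan     | Alpha   | NULL    
Research | Alpha   | Plan    
Deploy   | NULL    | NULL    
Migrate  | Beta    | Research
Audit    | Zeta    | Research
Optimize | Phoenix | Audit   
Refactor | NULL    | Optimize


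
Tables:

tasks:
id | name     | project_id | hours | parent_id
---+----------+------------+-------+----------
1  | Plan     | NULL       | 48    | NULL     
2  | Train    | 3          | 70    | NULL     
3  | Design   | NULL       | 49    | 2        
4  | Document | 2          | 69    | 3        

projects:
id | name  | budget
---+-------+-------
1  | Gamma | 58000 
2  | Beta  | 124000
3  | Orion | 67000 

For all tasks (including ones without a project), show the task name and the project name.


LEFT JOIN keeps every row from tasks (the left table); where project_id has no match in projects, the project columns become NULL. Walk through each task:
  - task 1 (Plan): project_id=NULL, no match -> kept with NULL
  - task 2 (Train): project_id=3 -> matches Orion
  - task 3 (Design): project_id=NULL, no match -> kept with NULL
  - task 4 (Document): project_id=2 -> matches Beta
All 4 rows appear; 2 have NULL project.

SQL:
SELECT a.name, b.name AS project
FROM tasks a
LEFT JOIN projects b ON a.project_id = b.id

Result:
name     | project
---------+--------
Plan     | NULL   
Train    | Orion  
Design   | NULL   
Document | Beta   


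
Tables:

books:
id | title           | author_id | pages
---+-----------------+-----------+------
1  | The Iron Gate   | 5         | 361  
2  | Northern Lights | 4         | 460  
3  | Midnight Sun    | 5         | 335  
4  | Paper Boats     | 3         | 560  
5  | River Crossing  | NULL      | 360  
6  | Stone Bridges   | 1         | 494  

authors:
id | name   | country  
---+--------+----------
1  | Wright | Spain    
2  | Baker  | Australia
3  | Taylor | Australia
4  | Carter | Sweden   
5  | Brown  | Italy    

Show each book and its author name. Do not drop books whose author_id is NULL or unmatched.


LEFT JOIN keeps every row from books (the left table); where author_id has no match in authors, the author columns become NULL. Walk through each book:
  - book 1 (The Iron Gate): author_id=5 -> matches Brown
  - book 2 (Northern Lights): author_id=4 -> matches Carter
  - book 3 (Midnight Sun): author_id=5 -> matches Brown
  - book 4 (Paper Boats): author_id=3 -> matches Taylor
  - book 5 (River Crossing): author_id=NULL, no match -> kept with NULL
  - book 6 (Stone Bridges): author_id=1 -> matches Wright
All 6 rows appear; 1 has NULL author.

SQL:
SELECT a.title, b.name AS author
FROM books a
LEFT JOIN authors b ON a.author_id = b.id

Result:
title           | author
----------------+-------
The Iron Gate   | Brown 
Northern Lights | Carter
Midnight Sun    | Brown 
Paper Boats     | Taylor
River Crossing  | NULL  
Stone Bridges   | Wright


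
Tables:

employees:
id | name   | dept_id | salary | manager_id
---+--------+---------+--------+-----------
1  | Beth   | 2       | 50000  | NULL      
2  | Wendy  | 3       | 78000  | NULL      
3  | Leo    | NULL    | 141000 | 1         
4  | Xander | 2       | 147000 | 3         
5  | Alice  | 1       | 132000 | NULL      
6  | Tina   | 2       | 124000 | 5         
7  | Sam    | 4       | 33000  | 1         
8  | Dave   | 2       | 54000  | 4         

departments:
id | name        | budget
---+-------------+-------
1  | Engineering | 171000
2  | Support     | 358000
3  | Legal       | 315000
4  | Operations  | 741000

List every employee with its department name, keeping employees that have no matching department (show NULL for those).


LEFT JOIN keeps every row from employees (the left table); where dept_id has no match in departments, the department columns become NULL. Walk through each employee:
  - employee 1 (Beth): dept_id=2 -> matches Support
  - employee 2 (Wendy): dept_id=3 -> matches Legal
  - employee 3 (Leo): dept_id=NULL, no match -> kept with NULL
  - employee 4 (Xander): dept_id=2 -> matches Support
  - employee 5 (Alice): dept_id=1 -> matches Engineering
  - employee 6 (Tina): dept_id=2 -> matches Support
  - employee 7 (Sam): dept_id=4 -> matches Operations
  - employee 8 (Dave): dept_id=2 -> matches Support
All 8 rows appear; 1 has NULL department.

SQL:
SELECT a.name, b.name AS department
FROM employees a
LEFT JOIN departments b ON a.dept_id = b.id

Result:
name   | department 
-------+------------
Beth   | Support    
Wendy  | Legal      
Leo    | NULL       
Xander | Support    
Alice  | Engineering
Tina   | Support    
Sam    | Operations 
Dave   | Support    


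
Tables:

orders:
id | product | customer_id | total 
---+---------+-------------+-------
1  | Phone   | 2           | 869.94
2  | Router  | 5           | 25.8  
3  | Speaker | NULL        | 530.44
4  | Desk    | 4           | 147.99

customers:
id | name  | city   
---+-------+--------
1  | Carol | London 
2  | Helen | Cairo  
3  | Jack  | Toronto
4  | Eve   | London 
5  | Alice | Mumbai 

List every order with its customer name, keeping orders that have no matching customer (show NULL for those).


LEFT JOIN keeps every row from orders (the left table); where customer_id has no match in customers, the customer columns become NULL. Walk through each order:
  - order 1 (Phone): customer_id=2 -> matches Helen
  - order 2 (Router): customer_id=5 -> matches Alice
  - order 3 (Speaker): customer_id=NULL, no match -> kept with NULL
  - order 4 (Desk): customer_id=4 -> matches Eve
All 4 rows appear; 1 has NULL customer.

SQL:
SELECT a.product, b.name AS customer
FROM orders a
LEFT JOIN customers b ON a.customer_id = b.id

Result:
product | customer
--------+---------
Phone   | Helen   
Router  | Alice   
Speaker | NULL    
Desk    | Eve     


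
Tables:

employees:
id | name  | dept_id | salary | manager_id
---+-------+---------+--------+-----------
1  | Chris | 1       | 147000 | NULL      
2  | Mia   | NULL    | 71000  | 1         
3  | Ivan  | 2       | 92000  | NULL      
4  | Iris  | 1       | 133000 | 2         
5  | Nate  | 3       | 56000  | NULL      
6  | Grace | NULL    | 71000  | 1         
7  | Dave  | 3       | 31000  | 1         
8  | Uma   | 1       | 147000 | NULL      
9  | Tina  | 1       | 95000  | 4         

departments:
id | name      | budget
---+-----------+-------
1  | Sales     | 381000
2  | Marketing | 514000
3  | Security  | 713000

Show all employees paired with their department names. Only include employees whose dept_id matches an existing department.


INNER JOIN keeps only employees rows whose dept_id matches an id in departments. Walk through each employee:
  - employee 1 (Chris): dept_id=1 -> matches Sales
  - employee 2 (Mia): dept_id=NULL, no match -> dropped
  - employee 3 (Ivan): dept_id=2 -> matches Marketing
  - employee 4 (Iris): dept_id=1 -> matches Sales
  - employee 5 (Nate): dept_id=3 -> matches Security
  - employee 6 (Grace): dept_id=NULL, no match -> dropped
  - employee 7 (Dave): dept_id=3 -> matches Security
  - employee 8 (Uma): dept_id=1 -> matches Sales
  - employee 9 (Tina): dept_id=1 -> matches Sales
So 2 of 9 rows are dropped.

SQL:
SELECT a.name, b.name AS department
FROM employees a
INNER JOIN departments b ON a.dept_id = b.id

Result:
name  | department
------+-----------
Chris | Sales     
Ivan  | Marketing 
Iris  | Sales     
Nate  | Security  
Dave  | Security  
Uma   | Sales     
Tina  | Sales     


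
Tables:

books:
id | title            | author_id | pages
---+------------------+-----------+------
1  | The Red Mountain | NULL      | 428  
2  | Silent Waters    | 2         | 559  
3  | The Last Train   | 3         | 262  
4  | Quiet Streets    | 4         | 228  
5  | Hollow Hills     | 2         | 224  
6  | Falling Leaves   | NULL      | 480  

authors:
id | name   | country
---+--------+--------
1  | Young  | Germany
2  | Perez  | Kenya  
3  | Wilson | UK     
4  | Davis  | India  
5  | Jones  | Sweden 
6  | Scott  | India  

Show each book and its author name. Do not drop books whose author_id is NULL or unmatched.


LEFT JOIN keeps every row from books (the left table); where author_id has no match in authors, the author columns become NULL. Walk through each book:
  - book 1 (The Red Mountain): author_id=NULL, no match -> kept with NULL
  - book 2 (Silent Waters): author_id=2 -> matches Perez
  - book 3 (The Last Train): author_id=3 -> matches Wilson
  - book 4 (Quiet Streets): author_id=4 -> matches Davis
  - book 5 (Hollow Hills): author_id=2 -> matches Perez
  - book 6 (Falling Leaves): author_id=NULL, no match -> kept with NULL
All 6 rows appear; 2 have NULL author.

SQL:
SELECT a.title, b.name AS author
FROM books a
LEFT JOIN authors b ON a.author_id = b.id

Result:
title            | author
-----------------+-------
The Red Mountain | NULL  
Silent Waters    | Perez 
The Last Train   | Wilson
Quiet Streets    | Davis 
Hollow Hills     | Perez 
Falling Leaves   | NULL  
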